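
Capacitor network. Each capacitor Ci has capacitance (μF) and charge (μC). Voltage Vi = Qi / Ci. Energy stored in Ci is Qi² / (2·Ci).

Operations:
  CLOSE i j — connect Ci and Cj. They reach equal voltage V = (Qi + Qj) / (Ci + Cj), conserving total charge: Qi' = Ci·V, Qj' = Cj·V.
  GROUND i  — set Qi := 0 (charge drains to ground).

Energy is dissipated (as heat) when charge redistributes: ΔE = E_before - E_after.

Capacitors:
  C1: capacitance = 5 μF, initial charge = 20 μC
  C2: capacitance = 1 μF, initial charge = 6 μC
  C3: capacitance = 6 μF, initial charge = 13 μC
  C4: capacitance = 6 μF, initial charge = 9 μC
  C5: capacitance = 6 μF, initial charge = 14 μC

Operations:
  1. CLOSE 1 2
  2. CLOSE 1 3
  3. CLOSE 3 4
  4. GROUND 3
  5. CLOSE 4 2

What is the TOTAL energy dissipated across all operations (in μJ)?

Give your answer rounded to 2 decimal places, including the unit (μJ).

Answer: 30.11 μJ

Derivation:
Initial: C1(5μF, Q=20μC, V=4.00V), C2(1μF, Q=6μC, V=6.00V), C3(6μF, Q=13μC, V=2.17V), C4(6μF, Q=9μC, V=1.50V), C5(6μF, Q=14μC, V=2.33V)
Op 1: CLOSE 1-2: Q_total=26.00, C_total=6.00, V=4.33; Q1=21.67, Q2=4.33; dissipated=1.667
Op 2: CLOSE 1-3: Q_total=34.67, C_total=11.00, V=3.15; Q1=15.76, Q3=18.91; dissipated=6.402
Op 3: CLOSE 3-4: Q_total=27.91, C_total=12.00, V=2.33; Q3=13.95, Q4=13.95; dissipated=4.091
Op 4: GROUND 3: Q3=0; energy lost=16.227
Op 5: CLOSE 4-2: Q_total=18.29, C_total=7.00, V=2.61; Q4=15.68, Q2=2.61; dissipated=1.727
Total dissipated: 30.114 μJ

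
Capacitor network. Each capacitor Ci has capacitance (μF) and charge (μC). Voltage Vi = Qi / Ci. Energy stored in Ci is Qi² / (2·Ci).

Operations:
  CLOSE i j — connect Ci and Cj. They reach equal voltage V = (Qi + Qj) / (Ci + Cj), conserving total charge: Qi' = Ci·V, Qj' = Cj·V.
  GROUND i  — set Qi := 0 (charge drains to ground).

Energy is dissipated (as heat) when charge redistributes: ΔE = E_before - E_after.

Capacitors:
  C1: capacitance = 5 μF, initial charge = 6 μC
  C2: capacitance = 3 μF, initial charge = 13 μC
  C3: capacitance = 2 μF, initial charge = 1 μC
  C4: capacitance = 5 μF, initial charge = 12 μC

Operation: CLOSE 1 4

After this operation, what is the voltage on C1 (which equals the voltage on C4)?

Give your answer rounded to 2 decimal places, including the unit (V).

Initial: C1(5μF, Q=6μC, V=1.20V), C2(3μF, Q=13μC, V=4.33V), C3(2μF, Q=1μC, V=0.50V), C4(5μF, Q=12μC, V=2.40V)
Op 1: CLOSE 1-4: Q_total=18.00, C_total=10.00, V=1.80; Q1=9.00, Q4=9.00; dissipated=1.800

Answer: 1.80 V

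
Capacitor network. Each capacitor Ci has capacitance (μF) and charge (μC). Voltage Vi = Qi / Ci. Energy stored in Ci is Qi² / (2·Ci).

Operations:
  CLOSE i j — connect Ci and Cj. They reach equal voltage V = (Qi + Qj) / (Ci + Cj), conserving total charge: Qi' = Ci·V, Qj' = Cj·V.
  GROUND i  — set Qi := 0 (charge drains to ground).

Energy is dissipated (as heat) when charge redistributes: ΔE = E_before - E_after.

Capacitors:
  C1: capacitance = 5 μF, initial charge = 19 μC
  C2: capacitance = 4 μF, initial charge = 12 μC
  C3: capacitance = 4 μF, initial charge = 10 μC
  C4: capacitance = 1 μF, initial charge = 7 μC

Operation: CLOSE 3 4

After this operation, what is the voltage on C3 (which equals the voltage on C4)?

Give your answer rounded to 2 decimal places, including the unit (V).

Answer: 3.40 V

Derivation:
Initial: C1(5μF, Q=19μC, V=3.80V), C2(4μF, Q=12μC, V=3.00V), C3(4μF, Q=10μC, V=2.50V), C4(1μF, Q=7μC, V=7.00V)
Op 1: CLOSE 3-4: Q_total=17.00, C_total=5.00, V=3.40; Q3=13.60, Q4=3.40; dissipated=8.100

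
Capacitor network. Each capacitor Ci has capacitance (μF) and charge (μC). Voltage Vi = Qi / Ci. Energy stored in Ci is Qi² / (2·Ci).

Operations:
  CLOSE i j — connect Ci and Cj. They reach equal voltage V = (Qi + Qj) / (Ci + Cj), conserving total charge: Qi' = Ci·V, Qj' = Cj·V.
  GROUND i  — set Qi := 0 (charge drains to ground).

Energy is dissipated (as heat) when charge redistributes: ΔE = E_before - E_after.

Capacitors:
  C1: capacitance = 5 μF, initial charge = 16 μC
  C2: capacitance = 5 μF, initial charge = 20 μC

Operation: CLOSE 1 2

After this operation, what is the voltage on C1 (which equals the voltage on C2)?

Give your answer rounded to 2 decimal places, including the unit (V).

Initial: C1(5μF, Q=16μC, V=3.20V), C2(5μF, Q=20μC, V=4.00V)
Op 1: CLOSE 1-2: Q_total=36.00, C_total=10.00, V=3.60; Q1=18.00, Q2=18.00; dissipated=0.800

Answer: 3.60 V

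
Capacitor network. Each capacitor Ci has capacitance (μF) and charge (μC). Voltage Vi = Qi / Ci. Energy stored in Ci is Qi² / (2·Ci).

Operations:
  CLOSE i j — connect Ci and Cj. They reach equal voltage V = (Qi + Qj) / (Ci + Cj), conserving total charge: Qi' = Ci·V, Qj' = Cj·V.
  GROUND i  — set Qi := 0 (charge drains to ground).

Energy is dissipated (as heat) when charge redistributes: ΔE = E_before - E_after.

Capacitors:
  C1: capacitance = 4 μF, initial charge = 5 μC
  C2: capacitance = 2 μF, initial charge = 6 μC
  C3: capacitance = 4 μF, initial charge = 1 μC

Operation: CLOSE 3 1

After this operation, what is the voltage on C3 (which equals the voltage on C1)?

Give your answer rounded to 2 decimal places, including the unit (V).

Initial: C1(4μF, Q=5μC, V=1.25V), C2(2μF, Q=6μC, V=3.00V), C3(4μF, Q=1μC, V=0.25V)
Op 1: CLOSE 3-1: Q_total=6.00, C_total=8.00, V=0.75; Q3=3.00, Q1=3.00; dissipated=1.000

Answer: 0.75 V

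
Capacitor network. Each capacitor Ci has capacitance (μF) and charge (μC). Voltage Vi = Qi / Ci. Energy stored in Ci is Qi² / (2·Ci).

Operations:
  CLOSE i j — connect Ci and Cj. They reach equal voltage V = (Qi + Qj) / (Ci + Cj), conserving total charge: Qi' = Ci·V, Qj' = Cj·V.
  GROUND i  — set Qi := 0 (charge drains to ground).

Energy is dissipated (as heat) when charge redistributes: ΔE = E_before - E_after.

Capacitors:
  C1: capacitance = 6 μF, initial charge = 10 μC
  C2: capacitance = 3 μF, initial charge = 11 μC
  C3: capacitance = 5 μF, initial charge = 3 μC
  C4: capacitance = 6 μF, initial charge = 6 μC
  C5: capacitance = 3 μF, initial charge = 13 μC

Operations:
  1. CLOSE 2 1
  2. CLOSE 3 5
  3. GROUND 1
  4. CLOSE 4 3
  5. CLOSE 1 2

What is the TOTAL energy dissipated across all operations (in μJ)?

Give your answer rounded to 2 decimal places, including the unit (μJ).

Answer: 40.21 μJ

Derivation:
Initial: C1(6μF, Q=10μC, V=1.67V), C2(3μF, Q=11μC, V=3.67V), C3(5μF, Q=3μC, V=0.60V), C4(6μF, Q=6μC, V=1.00V), C5(3μF, Q=13μC, V=4.33V)
Op 1: CLOSE 2-1: Q_total=21.00, C_total=9.00, V=2.33; Q2=7.00, Q1=14.00; dissipated=4.000
Op 2: CLOSE 3-5: Q_total=16.00, C_total=8.00, V=2.00; Q3=10.00, Q5=6.00; dissipated=13.067
Op 3: GROUND 1: Q1=0; energy lost=16.333
Op 4: CLOSE 4-3: Q_total=16.00, C_total=11.00, V=1.45; Q4=8.73, Q3=7.27; dissipated=1.364
Op 5: CLOSE 1-2: Q_total=7.00, C_total=9.00, V=0.78; Q1=4.67, Q2=2.33; dissipated=5.444
Total dissipated: 40.208 μJ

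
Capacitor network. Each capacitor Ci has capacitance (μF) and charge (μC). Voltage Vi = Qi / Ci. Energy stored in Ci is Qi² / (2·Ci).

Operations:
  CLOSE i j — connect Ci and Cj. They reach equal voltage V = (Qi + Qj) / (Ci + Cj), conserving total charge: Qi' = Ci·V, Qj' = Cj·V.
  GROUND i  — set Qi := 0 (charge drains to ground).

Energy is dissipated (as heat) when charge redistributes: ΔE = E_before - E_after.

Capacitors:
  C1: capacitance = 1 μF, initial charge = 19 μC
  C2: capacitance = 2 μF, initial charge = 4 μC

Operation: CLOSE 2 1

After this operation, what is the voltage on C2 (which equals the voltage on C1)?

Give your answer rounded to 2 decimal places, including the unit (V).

Initial: C1(1μF, Q=19μC, V=19.00V), C2(2μF, Q=4μC, V=2.00V)
Op 1: CLOSE 2-1: Q_total=23.00, C_total=3.00, V=7.67; Q2=15.33, Q1=7.67; dissipated=96.333

Answer: 7.67 V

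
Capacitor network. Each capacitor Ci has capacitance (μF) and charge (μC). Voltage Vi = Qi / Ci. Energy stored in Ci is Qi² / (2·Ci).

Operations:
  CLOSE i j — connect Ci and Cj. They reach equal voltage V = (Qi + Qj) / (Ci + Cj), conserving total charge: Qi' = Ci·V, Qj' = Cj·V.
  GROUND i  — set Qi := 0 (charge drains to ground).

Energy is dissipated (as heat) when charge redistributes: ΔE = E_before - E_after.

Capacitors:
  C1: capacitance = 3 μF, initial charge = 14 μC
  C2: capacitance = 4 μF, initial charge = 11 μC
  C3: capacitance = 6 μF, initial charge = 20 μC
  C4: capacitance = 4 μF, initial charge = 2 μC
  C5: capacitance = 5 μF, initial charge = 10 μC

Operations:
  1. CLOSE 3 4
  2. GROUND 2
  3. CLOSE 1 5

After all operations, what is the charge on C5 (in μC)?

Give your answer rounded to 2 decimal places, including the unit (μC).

Initial: C1(3μF, Q=14μC, V=4.67V), C2(4μF, Q=11μC, V=2.75V), C3(6μF, Q=20μC, V=3.33V), C4(4μF, Q=2μC, V=0.50V), C5(5μF, Q=10μC, V=2.00V)
Op 1: CLOSE 3-4: Q_total=22.00, C_total=10.00, V=2.20; Q3=13.20, Q4=8.80; dissipated=9.633
Op 2: GROUND 2: Q2=0; energy lost=15.125
Op 3: CLOSE 1-5: Q_total=24.00, C_total=8.00, V=3.00; Q1=9.00, Q5=15.00; dissipated=6.667
Final charges: Q1=9.00, Q2=0.00, Q3=13.20, Q4=8.80, Q5=15.00

Answer: 15.00 μC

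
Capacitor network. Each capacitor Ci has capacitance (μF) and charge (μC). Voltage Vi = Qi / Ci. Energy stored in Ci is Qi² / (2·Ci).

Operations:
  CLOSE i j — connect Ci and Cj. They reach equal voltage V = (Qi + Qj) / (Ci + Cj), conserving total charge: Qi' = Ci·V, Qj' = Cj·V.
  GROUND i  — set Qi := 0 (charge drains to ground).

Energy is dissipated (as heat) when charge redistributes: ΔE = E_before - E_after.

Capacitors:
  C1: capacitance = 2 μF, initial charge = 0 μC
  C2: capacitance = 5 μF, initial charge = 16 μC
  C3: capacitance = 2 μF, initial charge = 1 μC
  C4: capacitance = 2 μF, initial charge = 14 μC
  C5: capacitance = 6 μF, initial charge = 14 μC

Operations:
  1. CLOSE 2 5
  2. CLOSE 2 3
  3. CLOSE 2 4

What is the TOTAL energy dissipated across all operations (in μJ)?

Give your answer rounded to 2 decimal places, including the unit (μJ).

Answer: 21.78 μJ

Derivation:
Initial: C1(2μF, Q=0μC, V=0.00V), C2(5μF, Q=16μC, V=3.20V), C3(2μF, Q=1μC, V=0.50V), C4(2μF, Q=14μC, V=7.00V), C5(6μF, Q=14μC, V=2.33V)
Op 1: CLOSE 2-5: Q_total=30.00, C_total=11.00, V=2.73; Q2=13.64, Q5=16.36; dissipated=1.024
Op 2: CLOSE 2-3: Q_total=14.64, C_total=7.00, V=2.09; Q2=10.45, Q3=4.18; dissipated=3.543
Op 3: CLOSE 2-4: Q_total=24.45, C_total=7.00, V=3.49; Q2=17.47, Q4=6.99; dissipated=17.214
Total dissipated: 21.781 μJ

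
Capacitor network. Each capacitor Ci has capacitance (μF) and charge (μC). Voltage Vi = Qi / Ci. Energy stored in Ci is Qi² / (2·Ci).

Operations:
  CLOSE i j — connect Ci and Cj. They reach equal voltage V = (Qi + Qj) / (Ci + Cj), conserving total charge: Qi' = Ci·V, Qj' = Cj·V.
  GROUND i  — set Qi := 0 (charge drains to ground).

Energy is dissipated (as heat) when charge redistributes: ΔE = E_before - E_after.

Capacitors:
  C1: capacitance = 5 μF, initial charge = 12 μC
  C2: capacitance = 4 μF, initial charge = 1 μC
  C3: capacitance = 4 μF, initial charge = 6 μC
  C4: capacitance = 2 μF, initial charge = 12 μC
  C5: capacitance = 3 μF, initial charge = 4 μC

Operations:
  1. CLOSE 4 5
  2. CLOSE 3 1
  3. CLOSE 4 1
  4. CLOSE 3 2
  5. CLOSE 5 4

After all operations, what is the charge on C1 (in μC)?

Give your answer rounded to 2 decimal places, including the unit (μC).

Initial: C1(5μF, Q=12μC, V=2.40V), C2(4μF, Q=1μC, V=0.25V), C3(4μF, Q=6μC, V=1.50V), C4(2μF, Q=12μC, V=6.00V), C5(3μF, Q=4μC, V=1.33V)
Op 1: CLOSE 4-5: Q_total=16.00, C_total=5.00, V=3.20; Q4=6.40, Q5=9.60; dissipated=13.067
Op 2: CLOSE 3-1: Q_total=18.00, C_total=9.00, V=2.00; Q3=8.00, Q1=10.00; dissipated=0.900
Op 3: CLOSE 4-1: Q_total=16.40, C_total=7.00, V=2.34; Q4=4.69, Q1=11.71; dissipated=1.029
Op 4: CLOSE 3-2: Q_total=9.00, C_total=8.00, V=1.12; Q3=4.50, Q2=4.50; dissipated=3.062
Op 5: CLOSE 5-4: Q_total=14.29, C_total=5.00, V=2.86; Q5=8.57, Q4=5.71; dissipated=0.441
Final charges: Q1=11.71, Q2=4.50, Q3=4.50, Q4=5.71, Q5=8.57

Answer: 11.71 μC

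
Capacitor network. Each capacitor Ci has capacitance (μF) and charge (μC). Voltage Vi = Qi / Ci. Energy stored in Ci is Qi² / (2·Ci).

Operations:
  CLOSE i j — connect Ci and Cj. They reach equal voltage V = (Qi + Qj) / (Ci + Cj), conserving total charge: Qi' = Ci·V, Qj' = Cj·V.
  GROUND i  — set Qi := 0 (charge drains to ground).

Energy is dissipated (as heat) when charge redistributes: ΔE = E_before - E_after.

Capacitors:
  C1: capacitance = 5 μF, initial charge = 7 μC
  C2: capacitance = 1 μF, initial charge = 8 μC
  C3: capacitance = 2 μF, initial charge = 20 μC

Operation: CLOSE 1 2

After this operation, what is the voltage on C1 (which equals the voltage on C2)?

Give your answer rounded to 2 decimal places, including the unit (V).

Initial: C1(5μF, Q=7μC, V=1.40V), C2(1μF, Q=8μC, V=8.00V), C3(2μF, Q=20μC, V=10.00V)
Op 1: CLOSE 1-2: Q_total=15.00, C_total=6.00, V=2.50; Q1=12.50, Q2=2.50; dissipated=18.150

Answer: 2.50 V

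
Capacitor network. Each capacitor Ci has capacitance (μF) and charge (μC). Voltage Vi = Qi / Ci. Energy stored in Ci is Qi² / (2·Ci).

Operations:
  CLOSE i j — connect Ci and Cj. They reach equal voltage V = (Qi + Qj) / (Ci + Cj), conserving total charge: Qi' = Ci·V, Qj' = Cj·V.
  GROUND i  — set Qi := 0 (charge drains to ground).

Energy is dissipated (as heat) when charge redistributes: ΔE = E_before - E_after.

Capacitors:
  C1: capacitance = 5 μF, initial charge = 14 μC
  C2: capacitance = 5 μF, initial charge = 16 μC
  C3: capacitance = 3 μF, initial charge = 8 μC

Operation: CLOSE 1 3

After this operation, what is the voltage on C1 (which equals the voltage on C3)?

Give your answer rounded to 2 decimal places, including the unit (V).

Initial: C1(5μF, Q=14μC, V=2.80V), C2(5μF, Q=16μC, V=3.20V), C3(3μF, Q=8μC, V=2.67V)
Op 1: CLOSE 1-3: Q_total=22.00, C_total=8.00, V=2.75; Q1=13.75, Q3=8.25; dissipated=0.017

Answer: 2.75 V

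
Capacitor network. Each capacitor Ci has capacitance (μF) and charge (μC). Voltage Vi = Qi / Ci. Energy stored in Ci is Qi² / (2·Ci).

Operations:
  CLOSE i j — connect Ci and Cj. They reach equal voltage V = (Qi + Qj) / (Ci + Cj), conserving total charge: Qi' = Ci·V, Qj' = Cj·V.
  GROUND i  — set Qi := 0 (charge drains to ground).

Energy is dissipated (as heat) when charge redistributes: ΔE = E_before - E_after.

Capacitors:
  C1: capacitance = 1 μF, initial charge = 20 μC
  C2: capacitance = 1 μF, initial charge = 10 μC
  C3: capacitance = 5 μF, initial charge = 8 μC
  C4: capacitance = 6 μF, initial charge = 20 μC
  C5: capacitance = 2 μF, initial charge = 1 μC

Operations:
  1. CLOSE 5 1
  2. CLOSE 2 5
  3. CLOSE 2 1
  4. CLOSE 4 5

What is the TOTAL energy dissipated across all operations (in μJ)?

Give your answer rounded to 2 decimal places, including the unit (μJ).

Answer: 146.33 μJ

Derivation:
Initial: C1(1μF, Q=20μC, V=20.00V), C2(1μF, Q=10μC, V=10.00V), C3(5μF, Q=8μC, V=1.60V), C4(6μF, Q=20μC, V=3.33V), C5(2μF, Q=1μC, V=0.50V)
Op 1: CLOSE 5-1: Q_total=21.00, C_total=3.00, V=7.00; Q5=14.00, Q1=7.00; dissipated=126.750
Op 2: CLOSE 2-5: Q_total=24.00, C_total=3.00, V=8.00; Q2=8.00, Q5=16.00; dissipated=3.000
Op 3: CLOSE 2-1: Q_total=15.00, C_total=2.00, V=7.50; Q2=7.50, Q1=7.50; dissipated=0.250
Op 4: CLOSE 4-5: Q_total=36.00, C_total=8.00, V=4.50; Q4=27.00, Q5=9.00; dissipated=16.333
Total dissipated: 146.333 μJ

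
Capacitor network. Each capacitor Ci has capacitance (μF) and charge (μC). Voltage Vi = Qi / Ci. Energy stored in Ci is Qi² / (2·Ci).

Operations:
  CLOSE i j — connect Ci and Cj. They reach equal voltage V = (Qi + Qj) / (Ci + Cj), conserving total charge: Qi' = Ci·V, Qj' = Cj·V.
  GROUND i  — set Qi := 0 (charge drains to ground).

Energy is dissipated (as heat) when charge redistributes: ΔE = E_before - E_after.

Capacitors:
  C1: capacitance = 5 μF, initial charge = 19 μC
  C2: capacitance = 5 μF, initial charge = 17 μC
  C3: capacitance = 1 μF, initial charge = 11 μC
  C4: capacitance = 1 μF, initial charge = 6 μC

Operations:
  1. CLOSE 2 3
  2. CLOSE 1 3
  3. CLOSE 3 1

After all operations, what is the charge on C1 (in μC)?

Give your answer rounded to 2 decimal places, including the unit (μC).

Initial: C1(5μF, Q=19μC, V=3.80V), C2(5μF, Q=17μC, V=3.40V), C3(1μF, Q=11μC, V=11.00V), C4(1μF, Q=6μC, V=6.00V)
Op 1: CLOSE 2-3: Q_total=28.00, C_total=6.00, V=4.67; Q2=23.33, Q3=4.67; dissipated=24.067
Op 2: CLOSE 1-3: Q_total=23.67, C_total=6.00, V=3.94; Q1=19.72, Q3=3.94; dissipated=0.313
Op 3: CLOSE 3-1: Q_total=23.67, C_total=6.00, V=3.94; Q3=3.94, Q1=19.72; dissipated=0.000
Final charges: Q1=19.72, Q2=23.33, Q3=3.94, Q4=6.00

Answer: 19.72 μC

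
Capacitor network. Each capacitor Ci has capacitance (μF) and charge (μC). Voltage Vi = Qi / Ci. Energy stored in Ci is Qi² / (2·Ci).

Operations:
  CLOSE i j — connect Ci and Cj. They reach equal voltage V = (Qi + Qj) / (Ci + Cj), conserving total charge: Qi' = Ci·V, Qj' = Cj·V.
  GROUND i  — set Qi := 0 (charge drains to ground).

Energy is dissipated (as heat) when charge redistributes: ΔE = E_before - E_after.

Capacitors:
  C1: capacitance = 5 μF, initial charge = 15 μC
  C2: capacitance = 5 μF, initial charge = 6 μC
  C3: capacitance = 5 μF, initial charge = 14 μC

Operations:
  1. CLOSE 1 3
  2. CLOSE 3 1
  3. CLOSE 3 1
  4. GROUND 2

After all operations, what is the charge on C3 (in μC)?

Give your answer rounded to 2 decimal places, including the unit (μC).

Initial: C1(5μF, Q=15μC, V=3.00V), C2(5μF, Q=6μC, V=1.20V), C3(5μF, Q=14μC, V=2.80V)
Op 1: CLOSE 1-3: Q_total=29.00, C_total=10.00, V=2.90; Q1=14.50, Q3=14.50; dissipated=0.050
Op 2: CLOSE 3-1: Q_total=29.00, C_total=10.00, V=2.90; Q3=14.50, Q1=14.50; dissipated=0.000
Op 3: CLOSE 3-1: Q_total=29.00, C_total=10.00, V=2.90; Q3=14.50, Q1=14.50; dissipated=0.000
Op 4: GROUND 2: Q2=0; energy lost=3.600
Final charges: Q1=14.50, Q2=0.00, Q3=14.50

Answer: 14.50 μC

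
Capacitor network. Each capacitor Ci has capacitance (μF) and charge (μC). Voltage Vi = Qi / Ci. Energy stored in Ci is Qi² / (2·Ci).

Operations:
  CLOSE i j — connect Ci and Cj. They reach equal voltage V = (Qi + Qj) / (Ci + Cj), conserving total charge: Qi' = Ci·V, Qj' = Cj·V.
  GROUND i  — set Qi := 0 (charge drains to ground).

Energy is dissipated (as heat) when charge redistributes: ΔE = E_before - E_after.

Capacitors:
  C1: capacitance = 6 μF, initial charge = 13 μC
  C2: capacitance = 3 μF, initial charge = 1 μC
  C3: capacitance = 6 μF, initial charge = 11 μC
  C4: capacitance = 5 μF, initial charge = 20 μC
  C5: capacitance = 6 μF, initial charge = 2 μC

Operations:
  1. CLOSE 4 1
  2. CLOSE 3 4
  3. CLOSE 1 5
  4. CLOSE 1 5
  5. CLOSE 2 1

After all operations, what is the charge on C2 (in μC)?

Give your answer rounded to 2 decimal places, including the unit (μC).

Answer: 3.67 μC

Derivation:
Initial: C1(6μF, Q=13μC, V=2.17V), C2(3μF, Q=1μC, V=0.33V), C3(6μF, Q=11μC, V=1.83V), C4(5μF, Q=20μC, V=4.00V), C5(6μF, Q=2μC, V=0.33V)
Op 1: CLOSE 4-1: Q_total=33.00, C_total=11.00, V=3.00; Q4=15.00, Q1=18.00; dissipated=4.583
Op 2: CLOSE 3-4: Q_total=26.00, C_total=11.00, V=2.36; Q3=14.18, Q4=11.82; dissipated=1.856
Op 3: CLOSE 1-5: Q_total=20.00, C_total=12.00, V=1.67; Q1=10.00, Q5=10.00; dissipated=10.667
Op 4: CLOSE 1-5: Q_total=20.00, C_total=12.00, V=1.67; Q1=10.00, Q5=10.00; dissipated=0.000
Op 5: CLOSE 2-1: Q_total=11.00, C_total=9.00, V=1.22; Q2=3.67, Q1=7.33; dissipated=1.778
Final charges: Q1=7.33, Q2=3.67, Q3=14.18, Q4=11.82, Q5=10.00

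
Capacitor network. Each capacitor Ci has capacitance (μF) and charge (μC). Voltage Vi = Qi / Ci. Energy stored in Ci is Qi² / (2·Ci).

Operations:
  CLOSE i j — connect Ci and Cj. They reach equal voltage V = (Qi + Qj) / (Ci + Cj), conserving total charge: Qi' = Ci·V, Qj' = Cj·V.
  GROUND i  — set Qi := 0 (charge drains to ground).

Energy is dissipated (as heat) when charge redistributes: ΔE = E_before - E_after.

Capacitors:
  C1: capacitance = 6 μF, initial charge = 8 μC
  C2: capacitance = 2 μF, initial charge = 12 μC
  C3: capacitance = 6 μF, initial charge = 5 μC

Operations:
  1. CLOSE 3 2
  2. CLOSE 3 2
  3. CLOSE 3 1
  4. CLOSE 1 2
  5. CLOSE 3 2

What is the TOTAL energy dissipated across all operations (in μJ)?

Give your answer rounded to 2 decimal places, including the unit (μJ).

Answer: 21.09 μJ

Derivation:
Initial: C1(6μF, Q=8μC, V=1.33V), C2(2μF, Q=12μC, V=6.00V), C3(6μF, Q=5μC, V=0.83V)
Op 1: CLOSE 3-2: Q_total=17.00, C_total=8.00, V=2.12; Q3=12.75, Q2=4.25; dissipated=20.021
Op 2: CLOSE 3-2: Q_total=17.00, C_total=8.00, V=2.12; Q3=12.75, Q2=4.25; dissipated=0.000
Op 3: CLOSE 3-1: Q_total=20.75, C_total=12.00, V=1.73; Q3=10.38, Q1=10.38; dissipated=0.940
Op 4: CLOSE 1-2: Q_total=14.62, C_total=8.00, V=1.83; Q1=10.97, Q2=3.66; dissipated=0.118
Op 5: CLOSE 3-2: Q_total=14.03, C_total=8.00, V=1.75; Q3=10.52, Q2=3.51; dissipated=0.007
Total dissipated: 21.086 μJ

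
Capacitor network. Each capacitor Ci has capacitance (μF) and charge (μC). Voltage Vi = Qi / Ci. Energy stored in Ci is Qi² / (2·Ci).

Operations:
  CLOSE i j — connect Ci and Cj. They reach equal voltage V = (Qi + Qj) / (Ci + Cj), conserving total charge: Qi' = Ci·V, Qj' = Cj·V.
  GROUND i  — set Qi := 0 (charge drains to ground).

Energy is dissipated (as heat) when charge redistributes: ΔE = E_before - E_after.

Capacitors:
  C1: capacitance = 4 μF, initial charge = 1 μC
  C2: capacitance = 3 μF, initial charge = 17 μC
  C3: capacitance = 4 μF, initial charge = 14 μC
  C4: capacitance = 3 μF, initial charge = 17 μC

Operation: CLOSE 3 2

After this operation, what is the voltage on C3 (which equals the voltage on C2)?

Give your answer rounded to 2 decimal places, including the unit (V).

Initial: C1(4μF, Q=1μC, V=0.25V), C2(3μF, Q=17μC, V=5.67V), C3(4μF, Q=14μC, V=3.50V), C4(3μF, Q=17μC, V=5.67V)
Op 1: CLOSE 3-2: Q_total=31.00, C_total=7.00, V=4.43; Q3=17.71, Q2=13.29; dissipated=4.024

Answer: 4.43 V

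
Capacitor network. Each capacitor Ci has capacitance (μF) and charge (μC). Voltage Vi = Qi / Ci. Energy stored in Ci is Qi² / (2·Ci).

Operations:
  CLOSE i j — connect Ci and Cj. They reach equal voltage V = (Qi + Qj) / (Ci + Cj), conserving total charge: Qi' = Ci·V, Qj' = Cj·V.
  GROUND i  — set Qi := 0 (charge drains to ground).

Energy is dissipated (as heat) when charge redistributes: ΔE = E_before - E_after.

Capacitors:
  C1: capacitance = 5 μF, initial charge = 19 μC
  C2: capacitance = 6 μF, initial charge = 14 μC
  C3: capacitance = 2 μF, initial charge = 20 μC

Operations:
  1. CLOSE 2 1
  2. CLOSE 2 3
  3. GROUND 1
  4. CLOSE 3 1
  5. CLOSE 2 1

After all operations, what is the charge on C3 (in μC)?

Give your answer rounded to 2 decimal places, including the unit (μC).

Initial: C1(5μF, Q=19μC, V=3.80V), C2(6μF, Q=14μC, V=2.33V), C3(2μF, Q=20μC, V=10.00V)
Op 1: CLOSE 2-1: Q_total=33.00, C_total=11.00, V=3.00; Q2=18.00, Q1=15.00; dissipated=2.933
Op 2: CLOSE 2-3: Q_total=38.00, C_total=8.00, V=4.75; Q2=28.50, Q3=9.50; dissipated=36.750
Op 3: GROUND 1: Q1=0; energy lost=22.500
Op 4: CLOSE 3-1: Q_total=9.50, C_total=7.00, V=1.36; Q3=2.71, Q1=6.79; dissipated=16.116
Op 5: CLOSE 2-1: Q_total=35.29, C_total=11.00, V=3.21; Q2=19.25, Q1=16.04; dissipated=15.697
Final charges: Q1=16.04, Q2=19.25, Q3=2.71

Answer: 2.71 μC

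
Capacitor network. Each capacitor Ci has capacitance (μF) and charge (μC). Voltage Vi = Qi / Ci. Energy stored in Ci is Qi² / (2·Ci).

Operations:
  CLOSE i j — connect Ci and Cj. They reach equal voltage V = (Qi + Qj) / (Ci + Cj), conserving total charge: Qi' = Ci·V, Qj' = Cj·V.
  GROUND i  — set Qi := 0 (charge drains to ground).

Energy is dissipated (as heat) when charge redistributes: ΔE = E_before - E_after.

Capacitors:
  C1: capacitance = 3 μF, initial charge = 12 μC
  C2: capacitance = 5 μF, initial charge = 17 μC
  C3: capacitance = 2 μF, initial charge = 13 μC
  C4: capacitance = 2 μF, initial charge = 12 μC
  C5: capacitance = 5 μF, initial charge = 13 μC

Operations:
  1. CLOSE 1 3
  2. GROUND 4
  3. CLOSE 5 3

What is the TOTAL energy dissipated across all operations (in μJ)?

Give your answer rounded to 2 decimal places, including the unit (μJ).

Initial: C1(3μF, Q=12μC, V=4.00V), C2(5μF, Q=17μC, V=3.40V), C3(2μF, Q=13μC, V=6.50V), C4(2μF, Q=12μC, V=6.00V), C5(5μF, Q=13μC, V=2.60V)
Op 1: CLOSE 1-3: Q_total=25.00, C_total=5.00, V=5.00; Q1=15.00, Q3=10.00; dissipated=3.750
Op 2: GROUND 4: Q4=0; energy lost=36.000
Op 3: CLOSE 5-3: Q_total=23.00, C_total=7.00, V=3.29; Q5=16.43, Q3=6.57; dissipated=4.114
Total dissipated: 43.864 μJ

Answer: 43.86 μJ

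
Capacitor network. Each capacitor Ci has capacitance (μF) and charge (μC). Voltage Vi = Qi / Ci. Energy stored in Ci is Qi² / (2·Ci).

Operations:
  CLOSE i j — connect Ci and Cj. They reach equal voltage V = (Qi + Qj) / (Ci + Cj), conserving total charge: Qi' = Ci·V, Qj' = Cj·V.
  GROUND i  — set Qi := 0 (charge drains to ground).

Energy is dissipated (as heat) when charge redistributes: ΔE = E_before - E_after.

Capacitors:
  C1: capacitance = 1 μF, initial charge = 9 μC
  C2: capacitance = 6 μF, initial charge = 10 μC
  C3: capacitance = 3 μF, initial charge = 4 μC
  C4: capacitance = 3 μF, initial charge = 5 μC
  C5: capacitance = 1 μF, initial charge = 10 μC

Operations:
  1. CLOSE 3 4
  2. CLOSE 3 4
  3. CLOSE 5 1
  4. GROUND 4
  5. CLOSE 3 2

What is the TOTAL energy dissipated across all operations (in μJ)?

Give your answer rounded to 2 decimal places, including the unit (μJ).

Initial: C1(1μF, Q=9μC, V=9.00V), C2(6μF, Q=10μC, V=1.67V), C3(3μF, Q=4μC, V=1.33V), C4(3μF, Q=5μC, V=1.67V), C5(1μF, Q=10μC, V=10.00V)
Op 1: CLOSE 3-4: Q_total=9.00, C_total=6.00, V=1.50; Q3=4.50, Q4=4.50; dissipated=0.083
Op 2: CLOSE 3-4: Q_total=9.00, C_total=6.00, V=1.50; Q3=4.50, Q4=4.50; dissipated=0.000
Op 3: CLOSE 5-1: Q_total=19.00, C_total=2.00, V=9.50; Q5=9.50, Q1=9.50; dissipated=0.250
Op 4: GROUND 4: Q4=0; energy lost=3.375
Op 5: CLOSE 3-2: Q_total=14.50, C_total=9.00, V=1.61; Q3=4.83, Q2=9.67; dissipated=0.028
Total dissipated: 3.736 μJ

Answer: 3.74 μJ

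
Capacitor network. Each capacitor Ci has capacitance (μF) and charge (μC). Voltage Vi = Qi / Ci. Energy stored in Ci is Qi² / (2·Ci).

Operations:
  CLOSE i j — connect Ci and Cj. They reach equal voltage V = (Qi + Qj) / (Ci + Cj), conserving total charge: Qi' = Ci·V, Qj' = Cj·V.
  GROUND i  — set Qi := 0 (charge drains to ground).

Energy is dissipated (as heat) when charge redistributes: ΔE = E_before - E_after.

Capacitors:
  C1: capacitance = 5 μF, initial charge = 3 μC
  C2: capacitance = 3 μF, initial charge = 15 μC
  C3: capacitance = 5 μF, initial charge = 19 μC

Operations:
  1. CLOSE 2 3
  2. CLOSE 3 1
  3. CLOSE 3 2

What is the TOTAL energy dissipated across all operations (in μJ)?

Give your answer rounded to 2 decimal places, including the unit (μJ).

Answer: 21.13 μJ

Derivation:
Initial: C1(5μF, Q=3μC, V=0.60V), C2(3μF, Q=15μC, V=5.00V), C3(5μF, Q=19μC, V=3.80V)
Op 1: CLOSE 2-3: Q_total=34.00, C_total=8.00, V=4.25; Q2=12.75, Q3=21.25; dissipated=1.350
Op 2: CLOSE 3-1: Q_total=24.25, C_total=10.00, V=2.42; Q3=12.12, Q1=12.12; dissipated=16.653
Op 3: CLOSE 3-2: Q_total=24.88, C_total=8.00, V=3.11; Q3=15.55, Q2=9.33; dissipated=3.122
Total dissipated: 21.126 μJ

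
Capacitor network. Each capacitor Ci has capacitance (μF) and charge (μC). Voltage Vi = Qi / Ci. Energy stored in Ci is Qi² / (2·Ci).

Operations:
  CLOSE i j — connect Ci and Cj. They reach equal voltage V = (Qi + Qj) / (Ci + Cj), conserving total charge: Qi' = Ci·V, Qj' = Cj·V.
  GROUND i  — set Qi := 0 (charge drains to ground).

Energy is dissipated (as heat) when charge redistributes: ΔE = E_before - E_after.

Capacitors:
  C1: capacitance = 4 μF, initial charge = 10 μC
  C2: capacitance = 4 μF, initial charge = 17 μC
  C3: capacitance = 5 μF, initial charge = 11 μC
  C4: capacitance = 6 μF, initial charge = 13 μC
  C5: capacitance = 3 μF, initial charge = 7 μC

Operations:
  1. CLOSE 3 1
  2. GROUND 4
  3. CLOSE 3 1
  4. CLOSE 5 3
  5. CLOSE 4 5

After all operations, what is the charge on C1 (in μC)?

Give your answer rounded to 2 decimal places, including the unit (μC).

Initial: C1(4μF, Q=10μC, V=2.50V), C2(4μF, Q=17μC, V=4.25V), C3(5μF, Q=11μC, V=2.20V), C4(6μF, Q=13μC, V=2.17V), C5(3μF, Q=7μC, V=2.33V)
Op 1: CLOSE 3-1: Q_total=21.00, C_total=9.00, V=2.33; Q3=11.67, Q1=9.33; dissipated=0.100
Op 2: GROUND 4: Q4=0; energy lost=14.083
Op 3: CLOSE 3-1: Q_total=21.00, C_total=9.00, V=2.33; Q3=11.67, Q1=9.33; dissipated=0.000
Op 4: CLOSE 5-3: Q_total=18.67, C_total=8.00, V=2.33; Q5=7.00, Q3=11.67; dissipated=0.000
Op 5: CLOSE 4-5: Q_total=7.00, C_total=9.00, V=0.78; Q4=4.67, Q5=2.33; dissipated=5.444
Final charges: Q1=9.33, Q2=17.00, Q3=11.67, Q4=4.67, Q5=2.33

Answer: 9.33 μC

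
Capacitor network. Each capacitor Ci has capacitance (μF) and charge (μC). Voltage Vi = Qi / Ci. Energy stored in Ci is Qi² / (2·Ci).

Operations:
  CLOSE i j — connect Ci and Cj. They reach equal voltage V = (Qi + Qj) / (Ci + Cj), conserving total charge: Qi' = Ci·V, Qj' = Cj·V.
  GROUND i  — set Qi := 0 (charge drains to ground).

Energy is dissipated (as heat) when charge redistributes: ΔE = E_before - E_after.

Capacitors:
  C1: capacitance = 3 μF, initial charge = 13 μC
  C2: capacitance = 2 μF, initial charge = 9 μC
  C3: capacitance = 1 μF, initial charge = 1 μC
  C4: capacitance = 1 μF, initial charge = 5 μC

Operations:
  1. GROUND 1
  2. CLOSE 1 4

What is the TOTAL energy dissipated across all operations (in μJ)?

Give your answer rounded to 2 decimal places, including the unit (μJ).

Answer: 37.54 μJ

Derivation:
Initial: C1(3μF, Q=13μC, V=4.33V), C2(2μF, Q=9μC, V=4.50V), C3(1μF, Q=1μC, V=1.00V), C4(1μF, Q=5μC, V=5.00V)
Op 1: GROUND 1: Q1=0; energy lost=28.167
Op 2: CLOSE 1-4: Q_total=5.00, C_total=4.00, V=1.25; Q1=3.75, Q4=1.25; dissipated=9.375
Total dissipated: 37.542 μJ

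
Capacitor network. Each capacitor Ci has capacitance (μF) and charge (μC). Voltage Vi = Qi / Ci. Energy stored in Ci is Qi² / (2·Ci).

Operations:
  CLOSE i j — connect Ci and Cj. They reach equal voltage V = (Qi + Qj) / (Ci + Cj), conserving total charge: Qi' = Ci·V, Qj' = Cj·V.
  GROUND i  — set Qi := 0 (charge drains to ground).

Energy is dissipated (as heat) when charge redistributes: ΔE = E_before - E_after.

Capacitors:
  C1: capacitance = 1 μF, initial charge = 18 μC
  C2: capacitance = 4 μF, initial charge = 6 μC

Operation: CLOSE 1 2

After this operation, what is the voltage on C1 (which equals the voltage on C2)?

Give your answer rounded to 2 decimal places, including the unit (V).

Initial: C1(1μF, Q=18μC, V=18.00V), C2(4μF, Q=6μC, V=1.50V)
Op 1: CLOSE 1-2: Q_total=24.00, C_total=5.00, V=4.80; Q1=4.80, Q2=19.20; dissipated=108.900

Answer: 4.80 V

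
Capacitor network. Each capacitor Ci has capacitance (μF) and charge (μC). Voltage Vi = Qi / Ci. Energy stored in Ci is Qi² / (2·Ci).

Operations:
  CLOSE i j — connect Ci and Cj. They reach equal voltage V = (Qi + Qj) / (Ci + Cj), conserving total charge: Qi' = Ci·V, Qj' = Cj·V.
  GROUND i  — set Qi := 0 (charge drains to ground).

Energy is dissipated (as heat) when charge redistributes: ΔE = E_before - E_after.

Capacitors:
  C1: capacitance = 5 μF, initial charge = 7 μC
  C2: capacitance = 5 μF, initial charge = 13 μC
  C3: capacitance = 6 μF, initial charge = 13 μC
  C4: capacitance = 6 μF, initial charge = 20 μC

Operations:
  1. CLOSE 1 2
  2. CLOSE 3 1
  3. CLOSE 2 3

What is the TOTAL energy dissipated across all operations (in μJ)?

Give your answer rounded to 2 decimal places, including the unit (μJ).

Initial: C1(5μF, Q=7μC, V=1.40V), C2(5μF, Q=13μC, V=2.60V), C3(6μF, Q=13μC, V=2.17V), C4(6μF, Q=20μC, V=3.33V)
Op 1: CLOSE 1-2: Q_total=20.00, C_total=10.00, V=2.00; Q1=10.00, Q2=10.00; dissipated=1.800
Op 2: CLOSE 3-1: Q_total=23.00, C_total=11.00, V=2.09; Q3=12.55, Q1=10.45; dissipated=0.038
Op 3: CLOSE 2-3: Q_total=22.55, C_total=11.00, V=2.05; Q2=10.25, Q3=12.30; dissipated=0.011
Total dissipated: 1.849 μJ

Answer: 1.85 μJ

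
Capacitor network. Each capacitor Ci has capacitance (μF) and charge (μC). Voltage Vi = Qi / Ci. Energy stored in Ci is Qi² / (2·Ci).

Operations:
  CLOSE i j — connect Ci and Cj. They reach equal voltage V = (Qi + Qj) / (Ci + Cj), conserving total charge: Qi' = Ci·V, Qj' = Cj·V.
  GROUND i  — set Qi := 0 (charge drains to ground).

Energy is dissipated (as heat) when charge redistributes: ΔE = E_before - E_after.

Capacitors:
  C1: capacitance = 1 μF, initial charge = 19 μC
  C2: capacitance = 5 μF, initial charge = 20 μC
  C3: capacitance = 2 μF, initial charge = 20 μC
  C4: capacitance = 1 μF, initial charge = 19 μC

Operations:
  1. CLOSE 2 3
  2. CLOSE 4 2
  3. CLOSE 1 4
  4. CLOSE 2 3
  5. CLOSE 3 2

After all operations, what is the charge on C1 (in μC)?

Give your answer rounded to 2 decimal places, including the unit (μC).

Initial: C1(1μF, Q=19μC, V=19.00V), C2(5μF, Q=20μC, V=4.00V), C3(2μF, Q=20μC, V=10.00V), C4(1μF, Q=19μC, V=19.00V)
Op 1: CLOSE 2-3: Q_total=40.00, C_total=7.00, V=5.71; Q2=28.57, Q3=11.43; dissipated=25.714
Op 2: CLOSE 4-2: Q_total=47.57, C_total=6.00, V=7.93; Q4=7.93, Q2=39.64; dissipated=73.546
Op 3: CLOSE 1-4: Q_total=26.93, C_total=2.00, V=13.46; Q1=13.46, Q4=13.46; dissipated=30.644
Op 4: CLOSE 2-3: Q_total=51.07, C_total=7.00, V=7.30; Q2=36.48, Q3=14.59; dissipated=3.502
Op 5: CLOSE 3-2: Q_total=51.07, C_total=7.00, V=7.30; Q3=14.59, Q2=36.48; dissipated=0.000
Final charges: Q1=13.46, Q2=36.48, Q3=14.59, Q4=13.46

Answer: 13.46 μC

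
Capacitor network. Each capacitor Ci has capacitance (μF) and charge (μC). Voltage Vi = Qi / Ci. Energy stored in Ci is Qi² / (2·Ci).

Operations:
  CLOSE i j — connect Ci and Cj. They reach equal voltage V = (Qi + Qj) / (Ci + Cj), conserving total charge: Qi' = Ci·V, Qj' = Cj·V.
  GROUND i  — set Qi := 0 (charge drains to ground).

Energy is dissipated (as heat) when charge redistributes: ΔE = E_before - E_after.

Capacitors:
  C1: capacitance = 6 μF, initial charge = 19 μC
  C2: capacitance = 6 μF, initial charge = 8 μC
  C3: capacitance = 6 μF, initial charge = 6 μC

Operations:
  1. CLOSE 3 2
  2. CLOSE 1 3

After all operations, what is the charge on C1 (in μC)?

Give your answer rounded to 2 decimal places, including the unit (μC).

Answer: 13.00 μC

Derivation:
Initial: C1(6μF, Q=19μC, V=3.17V), C2(6μF, Q=8μC, V=1.33V), C3(6μF, Q=6μC, V=1.00V)
Op 1: CLOSE 3-2: Q_total=14.00, C_total=12.00, V=1.17; Q3=7.00, Q2=7.00; dissipated=0.167
Op 2: CLOSE 1-3: Q_total=26.00, C_total=12.00, V=2.17; Q1=13.00, Q3=13.00; dissipated=6.000
Final charges: Q1=13.00, Q2=7.00, Q3=13.00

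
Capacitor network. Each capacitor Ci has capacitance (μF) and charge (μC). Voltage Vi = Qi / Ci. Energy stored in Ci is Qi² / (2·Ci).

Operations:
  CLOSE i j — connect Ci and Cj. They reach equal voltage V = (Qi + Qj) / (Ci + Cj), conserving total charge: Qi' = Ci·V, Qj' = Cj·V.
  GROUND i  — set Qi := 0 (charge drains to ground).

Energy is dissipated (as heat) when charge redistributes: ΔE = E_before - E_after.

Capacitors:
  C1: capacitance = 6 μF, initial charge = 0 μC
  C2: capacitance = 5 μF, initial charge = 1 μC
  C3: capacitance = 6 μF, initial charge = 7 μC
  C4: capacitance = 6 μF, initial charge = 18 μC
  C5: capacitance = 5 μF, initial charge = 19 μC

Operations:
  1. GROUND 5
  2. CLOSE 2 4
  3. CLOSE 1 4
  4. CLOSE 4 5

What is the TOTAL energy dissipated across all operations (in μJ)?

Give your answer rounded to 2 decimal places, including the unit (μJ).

Initial: C1(6μF, Q=0μC, V=0.00V), C2(5μF, Q=1μC, V=0.20V), C3(6μF, Q=7μC, V=1.17V), C4(6μF, Q=18μC, V=3.00V), C5(5μF, Q=19μC, V=3.80V)
Op 1: GROUND 5: Q5=0; energy lost=36.100
Op 2: CLOSE 2-4: Q_total=19.00, C_total=11.00, V=1.73; Q2=8.64, Q4=10.36; dissipated=10.691
Op 3: CLOSE 1-4: Q_total=10.36, C_total=12.00, V=0.86; Q1=5.18, Q4=5.18; dissipated=4.475
Op 4: CLOSE 4-5: Q_total=5.18, C_total=11.00, V=0.47; Q4=2.83, Q5=2.36; dissipated=1.017
Total dissipated: 52.283 μJ

Answer: 52.28 μJ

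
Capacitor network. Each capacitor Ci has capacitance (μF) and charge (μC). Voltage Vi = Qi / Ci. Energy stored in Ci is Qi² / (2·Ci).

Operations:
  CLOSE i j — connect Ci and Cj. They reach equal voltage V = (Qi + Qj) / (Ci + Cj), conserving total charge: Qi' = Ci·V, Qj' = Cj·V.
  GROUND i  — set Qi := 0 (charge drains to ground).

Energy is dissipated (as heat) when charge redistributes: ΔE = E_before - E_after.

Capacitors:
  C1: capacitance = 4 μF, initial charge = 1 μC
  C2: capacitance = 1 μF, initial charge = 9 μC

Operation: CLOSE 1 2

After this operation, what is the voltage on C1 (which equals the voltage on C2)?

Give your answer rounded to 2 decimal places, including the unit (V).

Answer: 2.00 V

Derivation:
Initial: C1(4μF, Q=1μC, V=0.25V), C2(1μF, Q=9μC, V=9.00V)
Op 1: CLOSE 1-2: Q_total=10.00, C_total=5.00, V=2.00; Q1=8.00, Q2=2.00; dissipated=30.625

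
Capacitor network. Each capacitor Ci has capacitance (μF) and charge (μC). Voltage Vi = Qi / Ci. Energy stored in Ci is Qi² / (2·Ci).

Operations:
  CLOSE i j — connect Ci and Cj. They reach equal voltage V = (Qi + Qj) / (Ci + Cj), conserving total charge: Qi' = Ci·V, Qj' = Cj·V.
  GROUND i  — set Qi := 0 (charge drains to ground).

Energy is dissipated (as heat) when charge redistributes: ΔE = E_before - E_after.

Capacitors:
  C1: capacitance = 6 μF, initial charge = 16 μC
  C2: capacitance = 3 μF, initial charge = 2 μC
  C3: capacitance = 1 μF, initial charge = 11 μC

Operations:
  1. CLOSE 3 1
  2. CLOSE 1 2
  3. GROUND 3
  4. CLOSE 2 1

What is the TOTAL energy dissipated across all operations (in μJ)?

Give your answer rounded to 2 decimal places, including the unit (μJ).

Answer: 47.38 μJ

Derivation:
Initial: C1(6μF, Q=16μC, V=2.67V), C2(3μF, Q=2μC, V=0.67V), C3(1μF, Q=11μC, V=11.00V)
Op 1: CLOSE 3-1: Q_total=27.00, C_total=7.00, V=3.86; Q3=3.86, Q1=23.14; dissipated=29.762
Op 2: CLOSE 1-2: Q_total=25.14, C_total=9.00, V=2.79; Q1=16.76, Q2=8.38; dissipated=10.179
Op 3: GROUND 3: Q3=0; energy lost=7.439
Op 4: CLOSE 2-1: Q_total=25.14, C_total=9.00, V=2.79; Q2=8.38, Q1=16.76; dissipated=0.000
Total dissipated: 47.380 μJ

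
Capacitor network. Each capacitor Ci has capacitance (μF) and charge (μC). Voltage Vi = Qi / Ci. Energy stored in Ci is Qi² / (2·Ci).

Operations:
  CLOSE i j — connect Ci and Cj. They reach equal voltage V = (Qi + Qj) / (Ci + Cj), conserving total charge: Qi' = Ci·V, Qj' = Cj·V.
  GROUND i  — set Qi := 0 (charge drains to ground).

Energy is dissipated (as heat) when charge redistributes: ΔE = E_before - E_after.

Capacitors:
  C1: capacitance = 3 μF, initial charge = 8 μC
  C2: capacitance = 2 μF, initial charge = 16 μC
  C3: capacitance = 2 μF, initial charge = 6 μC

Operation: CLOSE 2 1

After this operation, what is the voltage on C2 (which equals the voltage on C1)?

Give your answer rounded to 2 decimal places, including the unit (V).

Answer: 4.80 V

Derivation:
Initial: C1(3μF, Q=8μC, V=2.67V), C2(2μF, Q=16μC, V=8.00V), C3(2μF, Q=6μC, V=3.00V)
Op 1: CLOSE 2-1: Q_total=24.00, C_total=5.00, V=4.80; Q2=9.60, Q1=14.40; dissipated=17.067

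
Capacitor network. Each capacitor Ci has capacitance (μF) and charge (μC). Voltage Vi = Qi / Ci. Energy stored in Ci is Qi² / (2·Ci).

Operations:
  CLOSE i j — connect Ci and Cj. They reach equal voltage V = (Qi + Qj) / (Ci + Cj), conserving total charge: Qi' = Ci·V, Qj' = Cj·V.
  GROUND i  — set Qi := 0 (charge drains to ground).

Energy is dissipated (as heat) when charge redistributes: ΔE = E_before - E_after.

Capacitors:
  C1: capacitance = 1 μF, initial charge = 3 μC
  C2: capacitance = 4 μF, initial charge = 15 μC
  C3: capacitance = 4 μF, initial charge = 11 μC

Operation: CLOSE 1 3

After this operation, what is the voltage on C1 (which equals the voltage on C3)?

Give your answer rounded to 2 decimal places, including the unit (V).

Initial: C1(1μF, Q=3μC, V=3.00V), C2(4μF, Q=15μC, V=3.75V), C3(4μF, Q=11μC, V=2.75V)
Op 1: CLOSE 1-3: Q_total=14.00, C_total=5.00, V=2.80; Q1=2.80, Q3=11.20; dissipated=0.025

Answer: 2.80 V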